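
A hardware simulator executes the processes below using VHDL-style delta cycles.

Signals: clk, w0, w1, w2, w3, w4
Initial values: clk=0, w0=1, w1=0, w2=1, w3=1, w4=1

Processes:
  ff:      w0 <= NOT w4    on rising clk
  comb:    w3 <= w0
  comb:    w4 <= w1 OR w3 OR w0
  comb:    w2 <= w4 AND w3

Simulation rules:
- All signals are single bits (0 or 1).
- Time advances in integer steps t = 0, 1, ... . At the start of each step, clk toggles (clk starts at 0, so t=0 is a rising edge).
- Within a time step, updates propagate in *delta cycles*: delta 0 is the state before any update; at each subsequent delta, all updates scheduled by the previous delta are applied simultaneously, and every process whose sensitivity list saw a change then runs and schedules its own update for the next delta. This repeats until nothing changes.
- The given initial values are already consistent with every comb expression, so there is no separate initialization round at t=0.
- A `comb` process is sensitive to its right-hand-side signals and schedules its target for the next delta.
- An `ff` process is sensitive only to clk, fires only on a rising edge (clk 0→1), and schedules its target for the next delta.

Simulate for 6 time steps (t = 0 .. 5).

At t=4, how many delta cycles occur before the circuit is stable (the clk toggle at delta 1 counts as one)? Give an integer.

4

t0.Δ0 w2=1 w0=1 w1=0 clk=0 w4=1 w3=1
t0.Δ1 w2=1 w0=1 w1=0 clk=1 w4=1 w3=1
t0.Δ2 w2=1 w0=0 w1=0 clk=1 w4=1 w3=1
t0.Δ3 w2=1 w0=0 w1=0 clk=1 w4=1 w3=0
t0.Δ4 w2=0 w0=0 w1=0 clk=1 w4=0 w3=0
t1.Δ0 w2=0 w0=0 w1=0 clk=1 w4=0 w3=0
t1.Δ1 w2=0 w0=0 w1=0 clk=0 w4=0 w3=0
t2.Δ0 w2=0 w0=0 w1=0 clk=0 w4=0 w3=0
t2.Δ1 w2=0 w0=0 w1=0 clk=1 w4=0 w3=0
t2.Δ2 w2=0 w0=1 w1=0 clk=1 w4=0 w3=0
t2.Δ3 w2=0 w0=1 w1=0 clk=1 w4=1 w3=1
t2.Δ4 w2=1 w0=1 w1=0 clk=1 w4=1 w3=1
t3.Δ0 w2=1 w0=1 w1=0 clk=1 w4=1 w3=1
t3.Δ1 w2=1 w0=1 w1=0 clk=0 w4=1 w3=1
t4.Δ0 w2=1 w0=1 w1=0 clk=0 w4=1 w3=1
t4.Δ1 w2=1 w0=1 w1=0 clk=1 w4=1 w3=1
t4.Δ2 w2=1 w0=0 w1=0 clk=1 w4=1 w3=1
t4.Δ3 w2=1 w0=0 w1=0 clk=1 w4=1 w3=0
t4.Δ4 w2=0 w0=0 w1=0 clk=1 w4=0 w3=0
t5.Δ0 w2=0 w0=0 w1=0 clk=1 w4=0 w3=0
t5.Δ1 w2=0 w0=0 w1=0 clk=0 w4=0 w3=0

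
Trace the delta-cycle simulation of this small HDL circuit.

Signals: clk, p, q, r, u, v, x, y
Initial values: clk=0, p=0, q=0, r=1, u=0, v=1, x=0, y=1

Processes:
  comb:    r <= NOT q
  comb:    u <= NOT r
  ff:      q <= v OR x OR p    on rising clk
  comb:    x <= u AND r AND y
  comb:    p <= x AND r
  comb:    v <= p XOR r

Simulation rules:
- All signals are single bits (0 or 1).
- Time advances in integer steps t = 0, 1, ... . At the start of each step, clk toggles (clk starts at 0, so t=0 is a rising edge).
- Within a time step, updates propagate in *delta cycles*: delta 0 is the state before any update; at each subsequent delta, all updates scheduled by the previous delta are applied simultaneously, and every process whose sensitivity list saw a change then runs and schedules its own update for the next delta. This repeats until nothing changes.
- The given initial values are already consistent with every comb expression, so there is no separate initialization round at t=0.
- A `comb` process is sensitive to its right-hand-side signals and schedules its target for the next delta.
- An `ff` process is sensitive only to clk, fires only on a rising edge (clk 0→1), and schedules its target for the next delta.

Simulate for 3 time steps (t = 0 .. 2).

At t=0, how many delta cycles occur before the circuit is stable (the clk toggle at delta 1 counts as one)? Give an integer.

4

t0.Δ0 clk=0 r=1 y=1 q=0 x=0 v=1 u=0 p=0
t0.Δ1 clk=1 r=1 y=1 q=0 x=0 v=1 u=0 p=0
t0.Δ2 clk=1 r=1 y=1 q=1 x=0 v=1 u=0 p=0
t0.Δ3 clk=1 r=0 y=1 q=1 x=0 v=1 u=0 p=0
t0.Δ4 clk=1 r=0 y=1 q=1 x=0 v=0 u=1 p=0
t1.Δ0 clk=1 r=0 y=1 q=1 x=0 v=0 u=1 p=0
t1.Δ1 clk=0 r=0 y=1 q=1 x=0 v=0 u=1 p=0
t2.Δ0 clk=0 r=0 y=1 q=1 x=0 v=0 u=1 p=0
t2.Δ1 clk=1 r=0 y=1 q=1 x=0 v=0 u=1 p=0
t2.Δ2 clk=1 r=0 y=1 q=0 x=0 v=0 u=1 p=0
t2.Δ3 clk=1 r=1 y=1 q=0 x=0 v=0 u=1 p=0
t2.Δ4 clk=1 r=1 y=1 q=0 x=1 v=1 u=0 p=0
t2.Δ5 clk=1 r=1 y=1 q=0 x=0 v=1 u=0 p=1
t2.Δ6 clk=1 r=1 y=1 q=0 x=0 v=0 u=0 p=0
t2.Δ7 clk=1 r=1 y=1 q=0 x=0 v=1 u=0 p=0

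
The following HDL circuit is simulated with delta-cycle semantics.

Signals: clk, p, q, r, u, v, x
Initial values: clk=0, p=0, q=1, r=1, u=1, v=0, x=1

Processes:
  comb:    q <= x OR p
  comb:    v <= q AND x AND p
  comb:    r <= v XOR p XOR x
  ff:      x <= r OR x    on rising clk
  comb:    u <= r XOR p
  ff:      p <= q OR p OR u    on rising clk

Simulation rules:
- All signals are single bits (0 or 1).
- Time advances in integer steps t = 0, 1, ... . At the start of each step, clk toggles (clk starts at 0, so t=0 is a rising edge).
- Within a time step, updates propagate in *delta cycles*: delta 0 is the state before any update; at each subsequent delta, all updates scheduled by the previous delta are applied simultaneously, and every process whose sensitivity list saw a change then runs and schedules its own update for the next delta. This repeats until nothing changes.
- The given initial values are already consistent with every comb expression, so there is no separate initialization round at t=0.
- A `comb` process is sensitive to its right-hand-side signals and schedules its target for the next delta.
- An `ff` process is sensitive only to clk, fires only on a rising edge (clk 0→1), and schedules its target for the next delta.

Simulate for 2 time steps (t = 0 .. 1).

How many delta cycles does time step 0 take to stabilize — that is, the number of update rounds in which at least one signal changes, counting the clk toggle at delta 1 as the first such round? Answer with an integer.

5

t=0 Δ0: u=1 x=1 v=0 clk=0 q=1 p=0 r=1
  Δ1: clk:0→1
  Δ2: p:0→1
  Δ3: u:1→0, v:0→1, r:1→0
  Δ4: u:0→1, r:0→1
  Δ5: u:1→0
  (5Δ to stable)
t=1 Δ0: u=0 x=1 v=1 clk=1 q=1 p=1 r=1
  Δ1: clk:1→0
  (1Δ to stable)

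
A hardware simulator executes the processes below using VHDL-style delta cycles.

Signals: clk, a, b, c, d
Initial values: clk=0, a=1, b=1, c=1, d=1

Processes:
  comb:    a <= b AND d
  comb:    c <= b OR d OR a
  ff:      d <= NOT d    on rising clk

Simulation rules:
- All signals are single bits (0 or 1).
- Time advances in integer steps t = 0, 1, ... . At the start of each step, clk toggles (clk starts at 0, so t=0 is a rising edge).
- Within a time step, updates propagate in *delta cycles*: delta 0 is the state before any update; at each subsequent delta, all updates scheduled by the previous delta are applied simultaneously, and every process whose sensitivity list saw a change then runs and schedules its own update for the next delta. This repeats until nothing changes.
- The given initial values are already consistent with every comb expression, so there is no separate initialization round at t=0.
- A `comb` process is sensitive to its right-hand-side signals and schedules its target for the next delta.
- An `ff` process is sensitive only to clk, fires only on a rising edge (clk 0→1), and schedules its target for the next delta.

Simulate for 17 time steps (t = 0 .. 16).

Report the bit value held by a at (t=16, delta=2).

t0.Δ0 clk=0 b=1 d=1 c=1 a=1
t0.Δ1 clk=1 b=1 d=1 c=1 a=1
t0.Δ2 clk=1 b=1 d=0 c=1 a=1
t0.Δ3 clk=1 b=1 d=0 c=1 a=0
t1.Δ0 clk=1 b=1 d=0 c=1 a=0
t1.Δ1 clk=0 b=1 d=0 c=1 a=0
t2.Δ0 clk=0 b=1 d=0 c=1 a=0
t2.Δ1 clk=1 b=1 d=0 c=1 a=0
t2.Δ2 clk=1 b=1 d=1 c=1 a=0
t2.Δ3 clk=1 b=1 d=1 c=1 a=1
t3.Δ0 clk=1 b=1 d=1 c=1 a=1
t3.Δ1 clk=0 b=1 d=1 c=1 a=1
t4.Δ0 clk=0 b=1 d=1 c=1 a=1
t4.Δ1 clk=1 b=1 d=1 c=1 a=1
t4.Δ2 clk=1 b=1 d=0 c=1 a=1
t4.Δ3 clk=1 b=1 d=0 c=1 a=0
t5.Δ0 clk=1 b=1 d=0 c=1 a=0
t5.Δ1 clk=0 b=1 d=0 c=1 a=0
t6.Δ0 clk=0 b=1 d=0 c=1 a=0
t6.Δ1 clk=1 b=1 d=0 c=1 a=0
t6.Δ2 clk=1 b=1 d=1 c=1 a=0
t6.Δ3 clk=1 b=1 d=1 c=1 a=1
t7.Δ0 clk=1 b=1 d=1 c=1 a=1
t7.Δ1 clk=0 b=1 d=1 c=1 a=1
t8.Δ0 clk=0 b=1 d=1 c=1 a=1
t8.Δ1 clk=1 b=1 d=1 c=1 a=1
t8.Δ2 clk=1 b=1 d=0 c=1 a=1
t8.Δ3 clk=1 b=1 d=0 c=1 a=0
t9.Δ0 clk=1 b=1 d=0 c=1 a=0
t9.Δ1 clk=0 b=1 d=0 c=1 a=0
t10.Δ0 clk=0 b=1 d=0 c=1 a=0
t10.Δ1 clk=1 b=1 d=0 c=1 a=0
t10.Δ2 clk=1 b=1 d=1 c=1 a=0
t10.Δ3 clk=1 b=1 d=1 c=1 a=1
t11.Δ0 clk=1 b=1 d=1 c=1 a=1
t11.Δ1 clk=0 b=1 d=1 c=1 a=1
t12.Δ0 clk=0 b=1 d=1 c=1 a=1
t12.Δ1 clk=1 b=1 d=1 c=1 a=1
t12.Δ2 clk=1 b=1 d=0 c=1 a=1
t12.Δ3 clk=1 b=1 d=0 c=1 a=0
t13.Δ0 clk=1 b=1 d=0 c=1 a=0
t13.Δ1 clk=0 b=1 d=0 c=1 a=0
t14.Δ0 clk=0 b=1 d=0 c=1 a=0
t14.Δ1 clk=1 b=1 d=0 c=1 a=0
t14.Δ2 clk=1 b=1 d=1 c=1 a=0
t14.Δ3 clk=1 b=1 d=1 c=1 a=1
t15.Δ0 clk=1 b=1 d=1 c=1 a=1
t15.Δ1 clk=0 b=1 d=1 c=1 a=1
t16.Δ0 clk=0 b=1 d=1 c=1 a=1
t16.Δ1 clk=1 b=1 d=1 c=1 a=1
t16.Δ2 clk=1 b=1 d=0 c=1 a=1
t16.Δ3 clk=1 b=1 d=0 c=1 a=0

1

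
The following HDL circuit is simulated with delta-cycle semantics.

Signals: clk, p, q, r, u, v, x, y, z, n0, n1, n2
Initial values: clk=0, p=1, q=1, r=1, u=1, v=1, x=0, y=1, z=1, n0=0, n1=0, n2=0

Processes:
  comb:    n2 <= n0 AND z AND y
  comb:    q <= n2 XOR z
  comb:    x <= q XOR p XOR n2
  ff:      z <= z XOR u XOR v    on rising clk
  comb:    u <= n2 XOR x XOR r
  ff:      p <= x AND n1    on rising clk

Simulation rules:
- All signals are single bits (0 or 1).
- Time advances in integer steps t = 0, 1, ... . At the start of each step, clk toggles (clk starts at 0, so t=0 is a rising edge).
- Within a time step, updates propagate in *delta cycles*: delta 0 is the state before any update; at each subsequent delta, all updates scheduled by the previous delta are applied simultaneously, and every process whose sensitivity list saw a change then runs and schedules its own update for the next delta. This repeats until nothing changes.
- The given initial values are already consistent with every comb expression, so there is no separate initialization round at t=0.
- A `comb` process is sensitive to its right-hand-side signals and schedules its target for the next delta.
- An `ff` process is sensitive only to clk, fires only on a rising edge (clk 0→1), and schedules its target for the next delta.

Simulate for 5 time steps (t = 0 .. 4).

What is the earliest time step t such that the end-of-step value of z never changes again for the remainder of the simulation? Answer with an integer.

t=0 Δ0: n2=0 z=1 y=1 u=1 x=0 v=1 p=1 r=1 n1=0 clk=0 n0=0 q=1
  Δ1: clk:0→1
  Δ2: p:1→0
  Δ3: x:0→1
  Δ4: u:1→0
  (4Δ to stable)
t=1 Δ0: n2=0 z=1 y=1 u=0 x=1 v=1 p=0 r=1 n1=0 clk=1 n0=0 q=1
  Δ1: clk:1→0
  (1Δ to stable)
t=2 Δ0: n2=0 z=1 y=1 u=0 x=1 v=1 p=0 r=1 n1=0 clk=0 n0=0 q=1
  Δ1: clk:0→1
  Δ2: z:1→0
  Δ3: q:1→0
  Δ4: x:1→0
  Δ5: u:0→1
  (5Δ to stable)
t=3 Δ0: n2=0 z=0 y=1 u=1 x=0 v=1 p=0 r=1 n1=0 clk=1 n0=0 q=0
  Δ1: clk:1→0
  (1Δ to stable)
t=4 Δ0: n2=0 z=0 y=1 u=1 x=0 v=1 p=0 r=1 n1=0 clk=0 n0=0 q=0
  Δ1: clk:0→1
  (1Δ to stable)

2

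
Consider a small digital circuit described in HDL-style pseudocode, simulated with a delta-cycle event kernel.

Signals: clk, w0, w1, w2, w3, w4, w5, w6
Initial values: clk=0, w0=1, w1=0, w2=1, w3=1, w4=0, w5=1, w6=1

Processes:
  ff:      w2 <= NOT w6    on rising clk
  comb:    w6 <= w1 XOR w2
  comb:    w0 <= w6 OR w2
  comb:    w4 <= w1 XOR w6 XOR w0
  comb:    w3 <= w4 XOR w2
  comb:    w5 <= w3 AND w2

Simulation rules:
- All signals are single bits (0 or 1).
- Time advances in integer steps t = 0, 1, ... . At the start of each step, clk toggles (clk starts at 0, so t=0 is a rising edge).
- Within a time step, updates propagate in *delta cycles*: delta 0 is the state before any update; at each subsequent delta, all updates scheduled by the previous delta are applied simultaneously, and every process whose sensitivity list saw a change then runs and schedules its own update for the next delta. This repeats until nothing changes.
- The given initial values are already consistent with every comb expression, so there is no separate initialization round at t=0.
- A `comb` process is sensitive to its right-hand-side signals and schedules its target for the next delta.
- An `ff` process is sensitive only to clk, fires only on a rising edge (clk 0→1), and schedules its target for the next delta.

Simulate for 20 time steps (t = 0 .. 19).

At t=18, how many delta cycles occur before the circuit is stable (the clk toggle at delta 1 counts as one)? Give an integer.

t=0 Δ0: w2=1 w5=1 w6=1 w4=0 w1=0 w0=1 w3=1 clk=0
  Δ1: clk:0→1
  Δ2: w2:1→0
  Δ3: w5:1→0, w6:1→0, w3:1→0
  Δ4: w4:0→1, w0:1→0
  Δ5: w4:1→0, w3:0→1
  Δ6: w3:1→0
  (6Δ to stable)
t=1 Δ0: w2=0 w5=0 w6=0 w4=0 w1=0 w0=0 w3=0 clk=1
  Δ1: clk:1→0
  (1Δ to stable)
t=2 Δ0: w2=0 w5=0 w6=0 w4=0 w1=0 w0=0 w3=0 clk=0
  Δ1: clk:0→1
  Δ2: w2:0→1
  Δ3: w6:0→1, w0:0→1, w3:0→1
  Δ4: w5:0→1
  (4Δ to stable)
t=3 Δ0: w2=1 w5=1 w6=1 w4=0 w1=0 w0=1 w3=1 clk=1
  Δ1: clk:1→0
  (1Δ to stable)
t=4 Δ0: w2=1 w5=1 w6=1 w4=0 w1=0 w0=1 w3=1 clk=0
  Δ1: clk:0→1
  Δ2: w2:1→0
  Δ3: w5:1→0, w6:1→0, w3:1→0
  Δ4: w4:0→1, w0:1→0
  Δ5: w4:1→0, w3:0→1
  Δ6: w3:1→0
  (6Δ to stable)
t=5 Δ0: w2=0 w5=0 w6=0 w4=0 w1=0 w0=0 w3=0 clk=1
  Δ1: clk:1→0
  (1Δ to stable)
t=6 Δ0: w2=0 w5=0 w6=0 w4=0 w1=0 w0=0 w3=0 clk=0
  Δ1: clk:0→1
  Δ2: w2:0→1
  Δ3: w6:0→1, w0:0→1, w3:0→1
  Δ4: w5:0→1
  (4Δ to stable)
t=7 Δ0: w2=1 w5=1 w6=1 w4=0 w1=0 w0=1 w3=1 clk=1
  Δ1: clk:1→0
  (1Δ to stable)
t=8 Δ0: w2=1 w5=1 w6=1 w4=0 w1=0 w0=1 w3=1 clk=0
  Δ1: clk:0→1
  Δ2: w2:1→0
  Δ3: w5:1→0, w6:1→0, w3:1→0
  Δ4: w4:0→1, w0:1→0
  Δ5: w4:1→0, w3:0→1
  Δ6: w3:1→0
  (6Δ to stable)
t=9 Δ0: w2=0 w5=0 w6=0 w4=0 w1=0 w0=0 w3=0 clk=1
  Δ1: clk:1→0
  (1Δ to stable)
t=10 Δ0: w2=0 w5=0 w6=0 w4=0 w1=0 w0=0 w3=0 clk=0
  Δ1: clk:0→1
  Δ2: w2:0→1
  Δ3: w6:0→1, w0:0→1, w3:0→1
  Δ4: w5:0→1
  (4Δ to stable)
t=11 Δ0: w2=1 w5=1 w6=1 w4=0 w1=0 w0=1 w3=1 clk=1
  Δ1: clk:1→0
  (1Δ to stable)
t=12 Δ0: w2=1 w5=1 w6=1 w4=0 w1=0 w0=1 w3=1 clk=0
  Δ1: clk:0→1
  Δ2: w2:1→0
  Δ3: w5:1→0, w6:1→0, w3:1→0
  Δ4: w4:0→1, w0:1→0
  Δ5: w4:1→0, w3:0→1
  Δ6: w3:1→0
  (6Δ to stable)
t=13 Δ0: w2=0 w5=0 w6=0 w4=0 w1=0 w0=0 w3=0 clk=1
  Δ1: clk:1→0
  (1Δ to stable)
t=14 Δ0: w2=0 w5=0 w6=0 w4=0 w1=0 w0=0 w3=0 clk=0
  Δ1: clk:0→1
  Δ2: w2:0→1
  Δ3: w6:0→1, w0:0→1, w3:0→1
  Δ4: w5:0→1
  (4Δ to stable)
t=15 Δ0: w2=1 w5=1 w6=1 w4=0 w1=0 w0=1 w3=1 clk=1
  Δ1: clk:1→0
  (1Δ to stable)
t=16 Δ0: w2=1 w5=1 w6=1 w4=0 w1=0 w0=1 w3=1 clk=0
  Δ1: clk:0→1
  Δ2: w2:1→0
  Δ3: w5:1→0, w6:1→0, w3:1→0
  Δ4: w4:0→1, w0:1→0
  Δ5: w4:1→0, w3:0→1
  Δ6: w3:1→0
  (6Δ to stable)
t=17 Δ0: w2=0 w5=0 w6=0 w4=0 w1=0 w0=0 w3=0 clk=1
  Δ1: clk:1→0
  (1Δ to stable)
t=18 Δ0: w2=0 w5=0 w6=0 w4=0 w1=0 w0=0 w3=0 clk=0
  Δ1: clk:0→1
  Δ2: w2:0→1
  Δ3: w6:0→1, w0:0→1, w3:0→1
  Δ4: w5:0→1
  (4Δ to stable)
t=19 Δ0: w2=1 w5=1 w6=1 w4=0 w1=0 w0=1 w3=1 clk=1
  Δ1: clk:1→0
  (1Δ to stable)

4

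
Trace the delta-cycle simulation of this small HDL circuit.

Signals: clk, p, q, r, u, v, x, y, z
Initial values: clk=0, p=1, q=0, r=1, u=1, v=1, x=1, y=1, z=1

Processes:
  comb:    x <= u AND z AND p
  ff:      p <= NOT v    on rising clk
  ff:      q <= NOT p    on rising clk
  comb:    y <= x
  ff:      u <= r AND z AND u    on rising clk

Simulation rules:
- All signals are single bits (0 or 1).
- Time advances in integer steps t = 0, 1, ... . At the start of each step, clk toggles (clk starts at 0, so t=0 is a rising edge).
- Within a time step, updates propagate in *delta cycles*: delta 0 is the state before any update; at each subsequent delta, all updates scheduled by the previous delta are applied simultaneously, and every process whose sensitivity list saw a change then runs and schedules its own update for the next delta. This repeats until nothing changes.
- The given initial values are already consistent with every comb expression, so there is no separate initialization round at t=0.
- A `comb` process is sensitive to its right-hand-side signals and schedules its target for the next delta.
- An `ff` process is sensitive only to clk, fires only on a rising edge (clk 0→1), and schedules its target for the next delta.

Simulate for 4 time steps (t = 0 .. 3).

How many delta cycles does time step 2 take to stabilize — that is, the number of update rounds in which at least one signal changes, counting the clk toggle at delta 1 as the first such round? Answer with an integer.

t=0 Δ0: z=1 x=1 y=1 q=0 u=1 clk=0 p=1 v=1 r=1
  Δ1: clk:0→1
  Δ2: p:1→0
  Δ3: x:1→0
  Δ4: y:1→0
  (4Δ to stable)
t=1 Δ0: z=1 x=0 y=0 q=0 u=1 clk=1 p=0 v=1 r=1
  Δ1: clk:1→0
  (1Δ to stable)
t=2 Δ0: z=1 x=0 y=0 q=0 u=1 clk=0 p=0 v=1 r=1
  Δ1: clk:0→1
  Δ2: q:0→1
  (2Δ to stable)
t=3 Δ0: z=1 x=0 y=0 q=1 u=1 clk=1 p=0 v=1 r=1
  Δ1: clk:1→0
  (1Δ to stable)

2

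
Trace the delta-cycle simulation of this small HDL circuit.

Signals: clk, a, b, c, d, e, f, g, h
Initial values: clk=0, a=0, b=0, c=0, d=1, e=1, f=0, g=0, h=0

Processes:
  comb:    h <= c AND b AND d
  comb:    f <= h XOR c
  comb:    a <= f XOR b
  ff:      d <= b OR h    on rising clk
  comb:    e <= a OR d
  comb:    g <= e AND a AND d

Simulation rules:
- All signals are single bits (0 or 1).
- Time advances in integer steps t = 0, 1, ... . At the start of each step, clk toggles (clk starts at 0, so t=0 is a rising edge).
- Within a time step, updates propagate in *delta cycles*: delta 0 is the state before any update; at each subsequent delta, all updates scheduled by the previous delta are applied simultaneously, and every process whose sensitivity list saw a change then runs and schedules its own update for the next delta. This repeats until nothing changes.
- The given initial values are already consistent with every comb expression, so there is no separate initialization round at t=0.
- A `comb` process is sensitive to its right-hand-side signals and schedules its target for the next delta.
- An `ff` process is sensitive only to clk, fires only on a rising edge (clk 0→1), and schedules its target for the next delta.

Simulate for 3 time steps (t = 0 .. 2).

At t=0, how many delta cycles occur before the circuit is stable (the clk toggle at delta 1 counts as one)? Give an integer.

[bits: f,e,d,clk,b,c,h,a,g]
t=0: Δ0=011000000 Δ1=011100000 Δ2=010100000 Δ3=000100000 | 3Δ
t=1: Δ0=000100000 Δ1=000000000 | 1Δ
t=2: Δ0=000000000 Δ1=000100000 | 1Δ

3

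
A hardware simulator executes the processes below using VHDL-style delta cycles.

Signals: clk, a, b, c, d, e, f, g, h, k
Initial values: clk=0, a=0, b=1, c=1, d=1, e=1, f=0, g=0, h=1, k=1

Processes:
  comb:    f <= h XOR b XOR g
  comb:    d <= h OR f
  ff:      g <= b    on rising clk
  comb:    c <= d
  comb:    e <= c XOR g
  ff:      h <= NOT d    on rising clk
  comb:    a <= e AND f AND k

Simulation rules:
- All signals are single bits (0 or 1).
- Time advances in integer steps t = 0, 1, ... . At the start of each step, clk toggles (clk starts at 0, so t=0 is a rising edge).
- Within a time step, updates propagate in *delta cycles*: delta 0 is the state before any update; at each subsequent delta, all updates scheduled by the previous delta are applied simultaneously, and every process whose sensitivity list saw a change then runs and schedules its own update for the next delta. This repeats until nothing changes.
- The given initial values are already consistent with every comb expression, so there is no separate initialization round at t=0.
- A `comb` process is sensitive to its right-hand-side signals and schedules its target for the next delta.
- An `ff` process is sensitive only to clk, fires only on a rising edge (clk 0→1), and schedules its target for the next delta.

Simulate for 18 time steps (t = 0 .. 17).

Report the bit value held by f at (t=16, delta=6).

t=0 Δ0: k=1 b=1 e=1 clk=0 d=1 c=1 f=0 h=1 a=0 g=0
  Δ1: clk:0→1
  Δ2: h:1→0, g:0→1
  Δ3: e:1→0, d:1→0
  Δ4: c:1→0
  Δ5: e:0→1
  (5Δ to stable)
t=1 Δ0: k=1 b=1 e=1 clk=1 d=0 c=0 f=0 h=0 a=0 g=1
  Δ1: clk:1→0
  (1Δ to stable)
t=2 Δ0: k=1 b=1 e=1 clk=0 d=0 c=0 f=0 h=0 a=0 g=1
  Δ1: clk:0→1
  Δ2: h:0→1
  Δ3: d:0→1, f:0→1
  Δ4: c:0→1, a:0→1
  Δ5: e:1→0
  Δ6: a:1→0
  (6Δ to stable)
t=3 Δ0: k=1 b=1 e=0 clk=1 d=1 c=1 f=1 h=1 a=0 g=1
  Δ1: clk:1→0
  (1Δ to stable)
t=4 Δ0: k=1 b=1 e=0 clk=0 d=1 c=1 f=1 h=1 a=0 g=1
  Δ1: clk:0→1
  Δ2: h:1→0
  Δ3: f:1→0
  Δ4: d:1→0
  Δ5: c:1→0
  Δ6: e:0→1
  (6Δ to stable)
t=5 Δ0: k=1 b=1 e=1 clk=1 d=0 c=0 f=0 h=0 a=0 g=1
  Δ1: clk:1→0
  (1Δ to stable)
t=6 Δ0: k=1 b=1 e=1 clk=0 d=0 c=0 f=0 h=0 a=0 g=1
  Δ1: clk:0→1
  Δ2: h:0→1
  Δ3: d:0→1, f:0→1
  Δ4: c:0→1, a:0→1
  Δ5: e:1→0
  Δ6: a:1→0
  (6Δ to stable)
t=7 Δ0: k=1 b=1 e=0 clk=1 d=1 c=1 f=1 h=1 a=0 g=1
  Δ1: clk:1→0
  (1Δ to stable)
t=8 Δ0: k=1 b=1 e=0 clk=0 d=1 c=1 f=1 h=1 a=0 g=1
  Δ1: clk:0→1
  Δ2: h:1→0
  Δ3: f:1→0
  Δ4: d:1→0
  Δ5: c:1→0
  Δ6: e:0→1
  (6Δ to stable)
t=9 Δ0: k=1 b=1 e=1 clk=1 d=0 c=0 f=0 h=0 a=0 g=1
  Δ1: clk:1→0
  (1Δ to stable)
t=10 Δ0: k=1 b=1 e=1 clk=0 d=0 c=0 f=0 h=0 a=0 g=1
  Δ1: clk:0→1
  Δ2: h:0→1
  Δ3: d:0→1, f:0→1
  Δ4: c:0→1, a:0→1
  Δ5: e:1→0
  Δ6: a:1→0
  (6Δ to stable)
t=11 Δ0: k=1 b=1 e=0 clk=1 d=1 c=1 f=1 h=1 a=0 g=1
  Δ1: clk:1→0
  (1Δ to stable)
t=12 Δ0: k=1 b=1 e=0 clk=0 d=1 c=1 f=1 h=1 a=0 g=1
  Δ1: clk:0→1
  Δ2: h:1→0
  Δ3: f:1→0
  Δ4: d:1→0
  Δ5: c:1→0
  Δ6: e:0→1
  (6Δ to stable)
t=13 Δ0: k=1 b=1 e=1 clk=1 d=0 c=0 f=0 h=0 a=0 g=1
  Δ1: clk:1→0
  (1Δ to stable)
t=14 Δ0: k=1 b=1 e=1 clk=0 d=0 c=0 f=0 h=0 a=0 g=1
  Δ1: clk:0→1
  Δ2: h:0→1
  Δ3: d:0→1, f:0→1
  Δ4: c:0→1, a:0→1
  Δ5: e:1→0
  Δ6: a:1→0
  (6Δ to stable)
t=15 Δ0: k=1 b=1 e=0 clk=1 d=1 c=1 f=1 h=1 a=0 g=1
  Δ1: clk:1→0
  (1Δ to stable)
t=16 Δ0: k=1 b=1 e=0 clk=0 d=1 c=1 f=1 h=1 a=0 g=1
  Δ1: clk:0→1
  Δ2: h:1→0
  Δ3: f:1→0
  Δ4: d:1→0
  Δ5: c:1→0
  Δ6: e:0→1
  (6Δ to stable)
t=17 Δ0: k=1 b=1 e=1 clk=1 d=0 c=0 f=0 h=0 a=0 g=1
  Δ1: clk:1→0
  (1Δ to stable)

0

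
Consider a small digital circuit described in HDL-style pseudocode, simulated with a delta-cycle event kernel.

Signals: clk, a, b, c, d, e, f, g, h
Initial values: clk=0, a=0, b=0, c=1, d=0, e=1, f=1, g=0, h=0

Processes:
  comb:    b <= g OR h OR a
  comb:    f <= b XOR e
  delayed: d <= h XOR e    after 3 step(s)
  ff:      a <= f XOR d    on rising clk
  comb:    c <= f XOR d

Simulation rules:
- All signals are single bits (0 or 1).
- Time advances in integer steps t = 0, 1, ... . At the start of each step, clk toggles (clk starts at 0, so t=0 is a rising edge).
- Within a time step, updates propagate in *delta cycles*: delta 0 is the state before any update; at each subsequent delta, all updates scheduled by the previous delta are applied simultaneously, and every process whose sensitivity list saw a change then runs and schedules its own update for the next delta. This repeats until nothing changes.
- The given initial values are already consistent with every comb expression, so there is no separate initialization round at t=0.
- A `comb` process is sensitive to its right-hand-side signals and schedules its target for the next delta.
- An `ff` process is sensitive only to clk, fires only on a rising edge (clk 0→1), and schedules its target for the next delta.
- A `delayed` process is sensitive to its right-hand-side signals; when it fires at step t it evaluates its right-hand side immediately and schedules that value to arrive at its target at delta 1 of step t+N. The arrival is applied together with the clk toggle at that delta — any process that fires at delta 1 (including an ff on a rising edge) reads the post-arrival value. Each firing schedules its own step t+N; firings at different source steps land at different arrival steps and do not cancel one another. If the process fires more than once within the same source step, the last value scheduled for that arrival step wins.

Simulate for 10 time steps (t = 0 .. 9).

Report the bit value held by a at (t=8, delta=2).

t=0 Δ0: d=0 b=0 h=0 a=0 e=1 clk=0 c=1 f=1 g=0
  Δ1: clk:0→1
  Δ2: a:0→1
  Δ3: b:0→1
  Δ4: f:1→0
  Δ5: c:1→0
  (5Δ to stable)
t=1 Δ0: d=0 b=1 h=0 a=1 e=1 clk=1 c=0 f=0 g=0
  Δ1: clk:1→0
  (1Δ to stable)
t=2 Δ0: d=0 b=1 h=0 a=1 e=1 clk=0 c=0 f=0 g=0
  Δ1: clk:0→1
  Δ2: a:1→0
  Δ3: b:1→0
  Δ4: f:0→1
  Δ5: c:0→1
  (5Δ to stable)
t=3 Δ0: d=0 b=0 h=0 a=0 e=1 clk=1 c=1 f=1 g=0
  Δ1: clk:1→0
  (1Δ to stable)
t=4 Δ0: d=0 b=0 h=0 a=0 e=1 clk=0 c=1 f=1 g=0
  Δ1: clk:0→1
  Δ2: a:0→1
  Δ3: b:0→1
  Δ4: f:1→0
  Δ5: c:1→0
  (5Δ to stable)
t=5 Δ0: d=0 b=1 h=0 a=1 e=1 clk=1 c=0 f=0 g=0
  Δ1: clk:1→0
  (1Δ to stable)
t=6 Δ0: d=0 b=1 h=0 a=1 e=1 clk=0 c=0 f=0 g=0
  Δ1: clk:0→1
  Δ2: a:1→0
  Δ3: b:1→0
  Δ4: f:0→1
  Δ5: c:0→1
  (5Δ to stable)
t=7 Δ0: d=0 b=0 h=0 a=0 e=1 clk=1 c=1 f=1 g=0
  Δ1: clk:1→0
  (1Δ to stable)
t=8 Δ0: d=0 b=0 h=0 a=0 e=1 clk=0 c=1 f=1 g=0
  Δ1: clk:0→1
  Δ2: a:0→1
  Δ3: b:0→1
  Δ4: f:1→0
  Δ5: c:1→0
  (5Δ to stable)
t=9 Δ0: d=0 b=1 h=0 a=1 e=1 clk=1 c=0 f=0 g=0
  Δ1: clk:1→0
  (1Δ to stable)

1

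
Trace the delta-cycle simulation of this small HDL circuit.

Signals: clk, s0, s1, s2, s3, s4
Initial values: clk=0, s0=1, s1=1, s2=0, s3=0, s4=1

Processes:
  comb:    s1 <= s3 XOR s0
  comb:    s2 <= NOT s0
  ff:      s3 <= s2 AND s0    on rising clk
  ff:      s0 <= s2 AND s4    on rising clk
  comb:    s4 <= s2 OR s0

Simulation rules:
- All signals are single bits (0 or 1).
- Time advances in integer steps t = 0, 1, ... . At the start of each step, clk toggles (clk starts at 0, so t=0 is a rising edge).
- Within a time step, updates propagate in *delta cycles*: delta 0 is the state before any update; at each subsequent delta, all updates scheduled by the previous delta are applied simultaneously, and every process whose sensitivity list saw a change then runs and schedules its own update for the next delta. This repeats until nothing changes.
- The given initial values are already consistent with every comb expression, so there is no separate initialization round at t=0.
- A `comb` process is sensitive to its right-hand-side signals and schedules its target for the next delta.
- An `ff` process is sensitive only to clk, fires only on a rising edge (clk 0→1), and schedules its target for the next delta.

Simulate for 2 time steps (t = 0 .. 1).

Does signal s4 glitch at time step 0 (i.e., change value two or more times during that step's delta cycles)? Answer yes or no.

t0.Δ0 s1=1 clk=0 s0=1 s2=0 s3=0 s4=1
t0.Δ1 s1=1 clk=1 s0=1 s2=0 s3=0 s4=1
t0.Δ2 s1=1 clk=1 s0=0 s2=0 s3=0 s4=1
t0.Δ3 s1=0 clk=1 s0=0 s2=1 s3=0 s4=0
t0.Δ4 s1=0 clk=1 s0=0 s2=1 s3=0 s4=1
t1.Δ0 s1=0 clk=1 s0=0 s2=1 s3=0 s4=1
t1.Δ1 s1=0 clk=0 s0=0 s2=1 s3=0 s4=1

yes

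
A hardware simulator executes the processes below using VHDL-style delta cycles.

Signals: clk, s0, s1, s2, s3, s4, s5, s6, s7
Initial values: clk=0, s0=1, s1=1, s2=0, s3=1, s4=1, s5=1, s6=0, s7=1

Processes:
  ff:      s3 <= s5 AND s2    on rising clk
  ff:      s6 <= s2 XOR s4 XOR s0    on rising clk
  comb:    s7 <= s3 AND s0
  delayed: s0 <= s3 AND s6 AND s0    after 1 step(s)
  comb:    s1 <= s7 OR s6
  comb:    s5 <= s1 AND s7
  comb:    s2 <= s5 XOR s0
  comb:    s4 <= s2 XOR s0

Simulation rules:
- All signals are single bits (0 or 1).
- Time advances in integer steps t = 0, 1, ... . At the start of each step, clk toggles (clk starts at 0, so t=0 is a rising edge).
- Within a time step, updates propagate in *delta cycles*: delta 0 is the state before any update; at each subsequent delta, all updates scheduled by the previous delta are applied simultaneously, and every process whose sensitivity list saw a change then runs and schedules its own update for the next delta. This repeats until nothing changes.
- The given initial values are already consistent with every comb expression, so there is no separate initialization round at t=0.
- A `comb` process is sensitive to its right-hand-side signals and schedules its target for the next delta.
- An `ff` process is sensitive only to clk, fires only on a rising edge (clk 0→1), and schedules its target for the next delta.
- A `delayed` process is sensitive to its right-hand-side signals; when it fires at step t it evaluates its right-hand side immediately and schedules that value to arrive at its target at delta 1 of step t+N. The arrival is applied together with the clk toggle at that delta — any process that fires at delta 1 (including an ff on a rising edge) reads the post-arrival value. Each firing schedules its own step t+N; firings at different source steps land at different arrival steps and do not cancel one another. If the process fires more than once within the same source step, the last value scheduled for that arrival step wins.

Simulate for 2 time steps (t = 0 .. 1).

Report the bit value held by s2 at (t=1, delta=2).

0

t0.Δ0 s0=1 s1=1 s6=0 s3=1 s7=1 s2=0 clk=0 s5=1 s4=1
t0.Δ1 s0=1 s1=1 s6=0 s3=1 s7=1 s2=0 clk=1 s5=1 s4=1
t0.Δ2 s0=1 s1=1 s6=0 s3=0 s7=1 s2=0 clk=1 s5=1 s4=1
t0.Δ3 s0=1 s1=1 s6=0 s3=0 s7=0 s2=0 clk=1 s5=1 s4=1
t0.Δ4 s0=1 s1=0 s6=0 s3=0 s7=0 s2=0 clk=1 s5=0 s4=1
t0.Δ5 s0=1 s1=0 s6=0 s3=0 s7=0 s2=1 clk=1 s5=0 s4=1
t0.Δ6 s0=1 s1=0 s6=0 s3=0 s7=0 s2=1 clk=1 s5=0 s4=0
t1.Δ0 s0=1 s1=0 s6=0 s3=0 s7=0 s2=1 clk=1 s5=0 s4=0
t1.Δ1 s0=0 s1=0 s6=0 s3=0 s7=0 s2=1 clk=0 s5=0 s4=0
t1.Δ2 s0=0 s1=0 s6=0 s3=0 s7=0 s2=0 clk=0 s5=0 s4=1
t1.Δ3 s0=0 s1=0 s6=0 s3=0 s7=0 s2=0 clk=0 s5=0 s4=0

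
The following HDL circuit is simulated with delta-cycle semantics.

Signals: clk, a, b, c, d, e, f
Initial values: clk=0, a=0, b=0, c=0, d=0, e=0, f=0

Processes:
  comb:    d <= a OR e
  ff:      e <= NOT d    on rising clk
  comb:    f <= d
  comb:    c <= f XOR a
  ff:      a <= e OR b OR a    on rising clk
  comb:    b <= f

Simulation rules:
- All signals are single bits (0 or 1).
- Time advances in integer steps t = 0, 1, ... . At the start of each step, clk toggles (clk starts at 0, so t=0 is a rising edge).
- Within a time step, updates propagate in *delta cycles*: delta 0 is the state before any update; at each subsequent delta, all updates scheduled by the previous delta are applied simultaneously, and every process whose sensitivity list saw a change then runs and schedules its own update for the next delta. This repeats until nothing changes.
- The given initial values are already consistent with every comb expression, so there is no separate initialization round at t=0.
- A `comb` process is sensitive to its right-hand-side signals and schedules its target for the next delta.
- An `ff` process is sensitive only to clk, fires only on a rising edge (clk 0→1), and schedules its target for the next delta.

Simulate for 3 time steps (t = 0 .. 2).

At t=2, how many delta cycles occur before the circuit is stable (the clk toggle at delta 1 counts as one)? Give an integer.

t0.Δ0 e=0 a=0 f=0 b=0 c=0 d=0 clk=0
t0.Δ1 e=0 a=0 f=0 b=0 c=0 d=0 clk=1
t0.Δ2 e=1 a=0 f=0 b=0 c=0 d=0 clk=1
t0.Δ3 e=1 a=0 f=0 b=0 c=0 d=1 clk=1
t0.Δ4 e=1 a=0 f=1 b=0 c=0 d=1 clk=1
t0.Δ5 e=1 a=0 f=1 b=1 c=1 d=1 clk=1
t1.Δ0 e=1 a=0 f=1 b=1 c=1 d=1 clk=1
t1.Δ1 e=1 a=0 f=1 b=1 c=1 d=1 clk=0
t2.Δ0 e=1 a=0 f=1 b=1 c=1 d=1 clk=0
t2.Δ1 e=1 a=0 f=1 b=1 c=1 d=1 clk=1
t2.Δ2 e=0 a=1 f=1 b=1 c=1 d=1 clk=1
t2.Δ3 e=0 a=1 f=1 b=1 c=0 d=1 clk=1

3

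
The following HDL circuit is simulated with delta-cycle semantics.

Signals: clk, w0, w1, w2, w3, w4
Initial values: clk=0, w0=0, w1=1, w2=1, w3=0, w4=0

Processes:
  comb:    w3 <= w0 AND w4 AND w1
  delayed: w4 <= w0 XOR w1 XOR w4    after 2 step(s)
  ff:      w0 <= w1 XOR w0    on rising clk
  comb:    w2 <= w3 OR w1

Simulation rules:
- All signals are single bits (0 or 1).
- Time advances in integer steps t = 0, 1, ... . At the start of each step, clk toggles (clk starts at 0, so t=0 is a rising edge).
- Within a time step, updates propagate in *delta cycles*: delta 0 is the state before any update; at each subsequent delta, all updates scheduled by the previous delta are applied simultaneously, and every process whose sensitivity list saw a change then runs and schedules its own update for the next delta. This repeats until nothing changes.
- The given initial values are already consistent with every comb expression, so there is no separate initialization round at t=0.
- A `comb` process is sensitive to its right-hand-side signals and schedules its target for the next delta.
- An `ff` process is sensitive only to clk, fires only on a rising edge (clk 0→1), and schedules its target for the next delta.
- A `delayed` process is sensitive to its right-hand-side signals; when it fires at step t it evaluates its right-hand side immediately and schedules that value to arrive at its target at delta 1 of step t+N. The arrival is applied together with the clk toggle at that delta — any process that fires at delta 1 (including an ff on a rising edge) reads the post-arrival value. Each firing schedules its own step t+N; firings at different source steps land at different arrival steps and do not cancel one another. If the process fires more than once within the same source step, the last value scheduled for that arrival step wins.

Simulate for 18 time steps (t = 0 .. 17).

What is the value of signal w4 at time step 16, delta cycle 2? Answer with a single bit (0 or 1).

0

t0.Δ0 clk=0 w4=0 w1=1 w3=0 w0=0 w2=1
t0.Δ1 clk=1 w4=0 w1=1 w3=0 w0=0 w2=1
t0.Δ2 clk=1 w4=0 w1=1 w3=0 w0=1 w2=1
t1.Δ0 clk=1 w4=0 w1=1 w3=0 w0=1 w2=1
t1.Δ1 clk=0 w4=0 w1=1 w3=0 w0=1 w2=1
t2.Δ0 clk=0 w4=0 w1=1 w3=0 w0=1 w2=1
t2.Δ1 clk=1 w4=0 w1=1 w3=0 w0=1 w2=1
t2.Δ2 clk=1 w4=0 w1=1 w3=0 w0=0 w2=1
t3.Δ0 clk=1 w4=0 w1=1 w3=0 w0=0 w2=1
t3.Δ1 clk=0 w4=0 w1=1 w3=0 w0=0 w2=1
t4.Δ0 clk=0 w4=0 w1=1 w3=0 w0=0 w2=1
t4.Δ1 clk=1 w4=1 w1=1 w3=0 w0=0 w2=1
t4.Δ2 clk=1 w4=1 w1=1 w3=0 w0=1 w2=1
t4.Δ3 clk=1 w4=1 w1=1 w3=1 w0=1 w2=1
t5.Δ0 clk=1 w4=1 w1=1 w3=1 w0=1 w2=1
t5.Δ1 clk=0 w4=1 w1=1 w3=1 w0=1 w2=1
t6.Δ0 clk=0 w4=1 w1=1 w3=1 w0=1 w2=1
t6.Δ1 clk=1 w4=1 w1=1 w3=1 w0=1 w2=1
t6.Δ2 clk=1 w4=1 w1=1 w3=1 w0=0 w2=1
t6.Δ3 clk=1 w4=1 w1=1 w3=0 w0=0 w2=1
t7.Δ0 clk=1 w4=1 w1=1 w3=0 w0=0 w2=1
t7.Δ1 clk=0 w4=1 w1=1 w3=0 w0=0 w2=1
t8.Δ0 clk=0 w4=1 w1=1 w3=0 w0=0 w2=1
t8.Δ1 clk=1 w4=0 w1=1 w3=0 w0=0 w2=1
t8.Δ2 clk=1 w4=0 w1=1 w3=0 w0=1 w2=1
t9.Δ0 clk=1 w4=0 w1=1 w3=0 w0=1 w2=1
t9.Δ1 clk=0 w4=0 w1=1 w3=0 w0=1 w2=1
t10.Δ0 clk=0 w4=0 w1=1 w3=0 w0=1 w2=1
t10.Δ1 clk=1 w4=0 w1=1 w3=0 w0=1 w2=1
t10.Δ2 clk=1 w4=0 w1=1 w3=0 w0=0 w2=1
t11.Δ0 clk=1 w4=0 w1=1 w3=0 w0=0 w2=1
t11.Δ1 clk=0 w4=0 w1=1 w3=0 w0=0 w2=1
t12.Δ0 clk=0 w4=0 w1=1 w3=0 w0=0 w2=1
t12.Δ1 clk=1 w4=1 w1=1 w3=0 w0=0 w2=1
t12.Δ2 clk=1 w4=1 w1=1 w3=0 w0=1 w2=1
t12.Δ3 clk=1 w4=1 w1=1 w3=1 w0=1 w2=1
t13.Δ0 clk=1 w4=1 w1=1 w3=1 w0=1 w2=1
t13.Δ1 clk=0 w4=1 w1=1 w3=1 w0=1 w2=1
t14.Δ0 clk=0 w4=1 w1=1 w3=1 w0=1 w2=1
t14.Δ1 clk=1 w4=1 w1=1 w3=1 w0=1 w2=1
t14.Δ2 clk=1 w4=1 w1=1 w3=1 w0=0 w2=1
t14.Δ3 clk=1 w4=1 w1=1 w3=0 w0=0 w2=1
t15.Δ0 clk=1 w4=1 w1=1 w3=0 w0=0 w2=1
t15.Δ1 clk=0 w4=1 w1=1 w3=0 w0=0 w2=1
t16.Δ0 clk=0 w4=1 w1=1 w3=0 w0=0 w2=1
t16.Δ1 clk=1 w4=0 w1=1 w3=0 w0=0 w2=1
t16.Δ2 clk=1 w4=0 w1=1 w3=0 w0=1 w2=1
t17.Δ0 clk=1 w4=0 w1=1 w3=0 w0=1 w2=1
t17.Δ1 clk=0 w4=0 w1=1 w3=0 w0=1 w2=1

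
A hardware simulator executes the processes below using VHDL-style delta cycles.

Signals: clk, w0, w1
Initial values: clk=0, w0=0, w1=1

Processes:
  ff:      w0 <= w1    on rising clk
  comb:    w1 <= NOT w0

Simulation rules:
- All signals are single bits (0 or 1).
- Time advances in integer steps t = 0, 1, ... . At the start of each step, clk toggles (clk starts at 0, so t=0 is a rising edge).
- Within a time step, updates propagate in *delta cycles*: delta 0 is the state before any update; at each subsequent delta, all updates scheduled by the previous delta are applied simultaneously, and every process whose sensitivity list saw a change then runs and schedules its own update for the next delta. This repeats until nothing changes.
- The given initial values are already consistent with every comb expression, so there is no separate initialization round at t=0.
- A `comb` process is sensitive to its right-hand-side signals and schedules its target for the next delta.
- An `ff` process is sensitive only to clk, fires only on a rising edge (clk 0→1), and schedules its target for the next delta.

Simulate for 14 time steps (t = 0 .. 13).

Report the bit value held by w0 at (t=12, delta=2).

1

[bits: w1,clk,w0]
t=0: Δ0=100 Δ1=110 Δ2=111 Δ3=011 | 3Δ
t=1: Δ0=011 Δ1=001 | 1Δ
t=2: Δ0=001 Δ1=011 Δ2=010 Δ3=110 | 3Δ
t=3: Δ0=110 Δ1=100 | 1Δ
t=4: Δ0=100 Δ1=110 Δ2=111 Δ3=011 | 3Δ
t=5: Δ0=011 Δ1=001 | 1Δ
t=6: Δ0=001 Δ1=011 Δ2=010 Δ3=110 | 3Δ
t=7: Δ0=110 Δ1=100 | 1Δ
t=8: Δ0=100 Δ1=110 Δ2=111 Δ3=011 | 3Δ
t=9: Δ0=011 Δ1=001 | 1Δ
t=10: Δ0=001 Δ1=011 Δ2=010 Δ3=110 | 3Δ
t=11: Δ0=110 Δ1=100 | 1Δ
t=12: Δ0=100 Δ1=110 Δ2=111 Δ3=011 | 3Δ
t=13: Δ0=011 Δ1=001 | 1Δ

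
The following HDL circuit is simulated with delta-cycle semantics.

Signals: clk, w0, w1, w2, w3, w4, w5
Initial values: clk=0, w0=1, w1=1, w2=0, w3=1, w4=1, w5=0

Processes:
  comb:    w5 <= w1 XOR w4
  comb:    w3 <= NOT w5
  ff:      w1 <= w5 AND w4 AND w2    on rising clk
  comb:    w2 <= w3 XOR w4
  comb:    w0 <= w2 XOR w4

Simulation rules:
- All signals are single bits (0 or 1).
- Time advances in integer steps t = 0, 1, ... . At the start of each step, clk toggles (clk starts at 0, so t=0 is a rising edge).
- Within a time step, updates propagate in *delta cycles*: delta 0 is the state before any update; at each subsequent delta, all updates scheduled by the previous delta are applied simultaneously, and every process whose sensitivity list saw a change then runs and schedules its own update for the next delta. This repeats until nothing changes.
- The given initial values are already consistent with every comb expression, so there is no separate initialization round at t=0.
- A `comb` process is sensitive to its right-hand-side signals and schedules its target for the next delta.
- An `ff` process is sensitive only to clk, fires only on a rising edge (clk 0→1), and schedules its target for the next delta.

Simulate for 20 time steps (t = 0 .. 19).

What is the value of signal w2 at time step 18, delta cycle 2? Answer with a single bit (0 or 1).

1

t=0 Δ0: w0=1 clk=0 w3=1 w4=1 w1=1 w5=0 w2=0
  Δ1: clk:0→1
  Δ2: w1:1→0
  Δ3: w5:0→1
  Δ4: w3:1→0
  Δ5: w2:0→1
  Δ6: w0:1→0
  (6Δ to stable)
t=1 Δ0: w0=0 clk=1 w3=0 w4=1 w1=0 w5=1 w2=1
  Δ1: clk:1→0
  (1Δ to stable)
t=2 Δ0: w0=0 clk=0 w3=0 w4=1 w1=0 w5=1 w2=1
  Δ1: clk:0→1
  Δ2: w1:0→1
  Δ3: w5:1→0
  Δ4: w3:0→1
  Δ5: w2:1→0
  Δ6: w0:0→1
  (6Δ to stable)
t=3 Δ0: w0=1 clk=1 w3=1 w4=1 w1=1 w5=0 w2=0
  Δ1: clk:1→0
  (1Δ to stable)
t=4 Δ0: w0=1 clk=0 w3=1 w4=1 w1=1 w5=0 w2=0
  Δ1: clk:0→1
  Δ2: w1:1→0
  Δ3: w5:0→1
  Δ4: w3:1→0
  Δ5: w2:0→1
  Δ6: w0:1→0
  (6Δ to stable)
t=5 Δ0: w0=0 clk=1 w3=0 w4=1 w1=0 w5=1 w2=1
  Δ1: clk:1→0
  (1Δ to stable)
t=6 Δ0: w0=0 clk=0 w3=0 w4=1 w1=0 w5=1 w2=1
  Δ1: clk:0→1
  Δ2: w1:0→1
  Δ3: w5:1→0
  Δ4: w3:0→1
  Δ5: w2:1→0
  Δ6: w0:0→1
  (6Δ to stable)
t=7 Δ0: w0=1 clk=1 w3=1 w4=1 w1=1 w5=0 w2=0
  Δ1: clk:1→0
  (1Δ to stable)
t=8 Δ0: w0=1 clk=0 w3=1 w4=1 w1=1 w5=0 w2=0
  Δ1: clk:0→1
  Δ2: w1:1→0
  Δ3: w5:0→1
  Δ4: w3:1→0
  Δ5: w2:0→1
  Δ6: w0:1→0
  (6Δ to stable)
t=9 Δ0: w0=0 clk=1 w3=0 w4=1 w1=0 w5=1 w2=1
  Δ1: clk:1→0
  (1Δ to stable)
t=10 Δ0: w0=0 clk=0 w3=0 w4=1 w1=0 w5=1 w2=1
  Δ1: clk:0→1
  Δ2: w1:0→1
  Δ3: w5:1→0
  Δ4: w3:0→1
  Δ5: w2:1→0
  Δ6: w0:0→1
  (6Δ to stable)
t=11 Δ0: w0=1 clk=1 w3=1 w4=1 w1=1 w5=0 w2=0
  Δ1: clk:1→0
  (1Δ to stable)
t=12 Δ0: w0=1 clk=0 w3=1 w4=1 w1=1 w5=0 w2=0
  Δ1: clk:0→1
  Δ2: w1:1→0
  Δ3: w5:0→1
  Δ4: w3:1→0
  Δ5: w2:0→1
  Δ6: w0:1→0
  (6Δ to stable)
t=13 Δ0: w0=0 clk=1 w3=0 w4=1 w1=0 w5=1 w2=1
  Δ1: clk:1→0
  (1Δ to stable)
t=14 Δ0: w0=0 clk=0 w3=0 w4=1 w1=0 w5=1 w2=1
  Δ1: clk:0→1
  Δ2: w1:0→1
  Δ3: w5:1→0
  Δ4: w3:0→1
  Δ5: w2:1→0
  Δ6: w0:0→1
  (6Δ to stable)
t=15 Δ0: w0=1 clk=1 w3=1 w4=1 w1=1 w5=0 w2=0
  Δ1: clk:1→0
  (1Δ to stable)
t=16 Δ0: w0=1 clk=0 w3=1 w4=1 w1=1 w5=0 w2=0
  Δ1: clk:0→1
  Δ2: w1:1→0
  Δ3: w5:0→1
  Δ4: w3:1→0
  Δ5: w2:0→1
  Δ6: w0:1→0
  (6Δ to stable)
t=17 Δ0: w0=0 clk=1 w3=0 w4=1 w1=0 w5=1 w2=1
  Δ1: clk:1→0
  (1Δ to stable)
t=18 Δ0: w0=0 clk=0 w3=0 w4=1 w1=0 w5=1 w2=1
  Δ1: clk:0→1
  Δ2: w1:0→1
  Δ3: w5:1→0
  Δ4: w3:0→1
  Δ5: w2:1→0
  Δ6: w0:0→1
  (6Δ to stable)
t=19 Δ0: w0=1 clk=1 w3=1 w4=1 w1=1 w5=0 w2=0
  Δ1: clk:1→0
  (1Δ to stable)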